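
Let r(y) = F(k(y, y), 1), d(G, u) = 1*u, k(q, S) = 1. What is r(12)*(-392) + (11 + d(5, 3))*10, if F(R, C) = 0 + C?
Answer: -252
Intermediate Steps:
d(G, u) = u
F(R, C) = C
r(y) = 1
r(12)*(-392) + (11 + d(5, 3))*10 = 1*(-392) + (11 + 3)*10 = -392 + 14*10 = -392 + 140 = -252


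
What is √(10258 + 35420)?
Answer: √45678 ≈ 213.72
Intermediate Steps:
√(10258 + 35420) = √45678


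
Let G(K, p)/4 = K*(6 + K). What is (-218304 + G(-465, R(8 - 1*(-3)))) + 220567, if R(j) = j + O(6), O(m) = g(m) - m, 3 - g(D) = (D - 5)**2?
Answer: 856003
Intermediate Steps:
g(D) = 3 - (-5 + D)**2 (g(D) = 3 - (D - 5)**2 = 3 - (-5 + D)**2)
O(m) = 3 - m - (-5 + m)**2 (O(m) = (3 - (-5 + m)**2) - m = 3 - m - (-5 + m)**2)
R(j) = -4 + j (R(j) = j + (3 - 1*6 - (-5 + 6)**2) = j + (3 - 6 - 1*1**2) = j + (3 - 6 - 1*1) = j + (3 - 6 - 1) = j - 4 = -4 + j)
G(K, p) = 4*K*(6 + K) (G(K, p) = 4*(K*(6 + K)) = 4*K*(6 + K))
(-218304 + G(-465, R(8 - 1*(-3)))) + 220567 = (-218304 + 4*(-465)*(6 - 465)) + 220567 = (-218304 + 4*(-465)*(-459)) + 220567 = (-218304 + 853740) + 220567 = 635436 + 220567 = 856003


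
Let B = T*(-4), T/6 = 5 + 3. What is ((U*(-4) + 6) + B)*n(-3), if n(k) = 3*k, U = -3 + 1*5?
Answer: 1746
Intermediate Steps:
U = 2 (U = -3 + 5 = 2)
T = 48 (T = 6*(5 + 3) = 6*8 = 48)
B = -192 (B = 48*(-4) = -192)
((U*(-4) + 6) + B)*n(-3) = ((2*(-4) + 6) - 192)*(3*(-3)) = ((-8 + 6) - 192)*(-9) = (-2 - 192)*(-9) = -194*(-9) = 1746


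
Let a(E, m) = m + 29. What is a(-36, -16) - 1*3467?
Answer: -3454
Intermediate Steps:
a(E, m) = 29 + m
a(-36, -16) - 1*3467 = (29 - 16) - 1*3467 = 13 - 3467 = -3454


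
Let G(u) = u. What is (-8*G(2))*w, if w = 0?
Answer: 0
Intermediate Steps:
(-8*G(2))*w = -8*2*0 = -16*0 = 0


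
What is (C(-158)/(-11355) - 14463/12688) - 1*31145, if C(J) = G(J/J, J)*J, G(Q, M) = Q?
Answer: -4487292137461/144072240 ≈ -31146.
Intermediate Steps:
C(J) = J (C(J) = (J/J)*J = 1*J = J)
(C(-158)/(-11355) - 14463/12688) - 1*31145 = (-158/(-11355) - 14463/12688) - 1*31145 = (-158*(-1/11355) - 14463*1/12688) - 31145 = (158/11355 - 14463/12688) - 31145 = -162222661/144072240 - 31145 = -4487292137461/144072240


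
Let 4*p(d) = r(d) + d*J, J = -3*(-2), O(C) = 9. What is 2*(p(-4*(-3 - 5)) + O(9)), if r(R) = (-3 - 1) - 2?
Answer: 111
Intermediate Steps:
r(R) = -6 (r(R) = -4 - 2 = -6)
J = 6
p(d) = -3/2 + 3*d/2 (p(d) = (-6 + d*6)/4 = (-6 + 6*d)/4 = -3/2 + 3*d/2)
2*(p(-4*(-3 - 5)) + O(9)) = 2*((-3/2 + 3*(-4*(-3 - 5))/2) + 9) = 2*((-3/2 + 3*(-4*(-8))/2) + 9) = 2*((-3/2 + (3/2)*32) + 9) = 2*((-3/2 + 48) + 9) = 2*(93/2 + 9) = 2*(111/2) = 111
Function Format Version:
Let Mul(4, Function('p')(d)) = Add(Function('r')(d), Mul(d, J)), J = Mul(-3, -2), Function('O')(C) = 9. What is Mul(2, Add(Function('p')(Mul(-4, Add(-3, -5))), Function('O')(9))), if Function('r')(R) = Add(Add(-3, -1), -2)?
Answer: 111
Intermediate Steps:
Function('r')(R) = -6 (Function('r')(R) = Add(-4, -2) = -6)
J = 6
Function('p')(d) = Add(Rational(-3, 2), Mul(Rational(3, 2), d)) (Function('p')(d) = Mul(Rational(1, 4), Add(-6, Mul(d, 6))) = Mul(Rational(1, 4), Add(-6, Mul(6, d))) = Add(Rational(-3, 2), Mul(Rational(3, 2), d)))
Mul(2, Add(Function('p')(Mul(-4, Add(-3, -5))), Function('O')(9))) = Mul(2, Add(Add(Rational(-3, 2), Mul(Rational(3, 2), Mul(-4, Add(-3, -5)))), 9)) = Mul(2, Add(Add(Rational(-3, 2), Mul(Rational(3, 2), Mul(-4, -8))), 9)) = Mul(2, Add(Add(Rational(-3, 2), Mul(Rational(3, 2), 32)), 9)) = Mul(2, Add(Add(Rational(-3, 2), 48), 9)) = Mul(2, Add(Rational(93, 2), 9)) = Mul(2, Rational(111, 2)) = 111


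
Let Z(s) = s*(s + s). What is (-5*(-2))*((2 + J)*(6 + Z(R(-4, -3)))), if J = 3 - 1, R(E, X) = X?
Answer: 960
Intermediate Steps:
Z(s) = 2*s**2 (Z(s) = s*(2*s) = 2*s**2)
J = 2
(-5*(-2))*((2 + J)*(6 + Z(R(-4, -3)))) = (-5*(-2))*((2 + 2)*(6 + 2*(-3)**2)) = 10*(4*(6 + 2*9)) = 10*(4*(6 + 18)) = 10*(4*24) = 10*96 = 960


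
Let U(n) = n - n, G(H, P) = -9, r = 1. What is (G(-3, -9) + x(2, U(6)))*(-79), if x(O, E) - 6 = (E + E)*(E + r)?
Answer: 237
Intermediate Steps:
U(n) = 0
x(O, E) = 6 + 2*E*(1 + E) (x(O, E) = 6 + (E + E)*(E + 1) = 6 + (2*E)*(1 + E) = 6 + 2*E*(1 + E))
(G(-3, -9) + x(2, U(6)))*(-79) = (-9 + (6 + 2*0 + 2*0**2))*(-79) = (-9 + (6 + 0 + 2*0))*(-79) = (-9 + (6 + 0 + 0))*(-79) = (-9 + 6)*(-79) = -3*(-79) = 237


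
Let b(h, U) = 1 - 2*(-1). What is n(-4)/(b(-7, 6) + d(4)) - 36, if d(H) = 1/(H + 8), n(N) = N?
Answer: -1380/37 ≈ -37.297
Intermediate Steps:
b(h, U) = 3 (b(h, U) = 1 + 2 = 3)
d(H) = 1/(8 + H)
n(-4)/(b(-7, 6) + d(4)) - 36 = -4/(3 + 1/(8 + 4)) - 36 = -4/(3 + 1/12) - 36 = -4/(37/12) - 36 = (12/37)*(-4) - 36 = -48/37 - 36 = -1380/37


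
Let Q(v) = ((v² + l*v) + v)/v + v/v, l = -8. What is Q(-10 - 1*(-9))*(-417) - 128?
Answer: 2791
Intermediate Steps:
Q(v) = 1 + (v² - 7*v)/v (Q(v) = ((v² - 8*v) + v)/v + v/v = (v² - 7*v)/v + 1 = 1 + (v² - 7*v)/v)
Q(-10 - 1*(-9))*(-417) - 128 = (-6 + (-10 - 1*(-9)))*(-417) - 128 = (-6 + (-10 + 9))*(-417) - 128 = (-6 - 1)*(-417) - 128 = -7*(-417) - 128 = 2919 - 128 = 2791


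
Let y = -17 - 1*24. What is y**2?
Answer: 1681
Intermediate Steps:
y = -41 (y = -17 - 24 = -41)
y**2 = (-41)**2 = 1681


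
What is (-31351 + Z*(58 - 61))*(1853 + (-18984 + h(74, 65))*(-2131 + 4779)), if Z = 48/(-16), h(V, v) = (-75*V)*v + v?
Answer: 31510045116378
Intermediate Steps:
h(V, v) = v - 75*V*v (h(V, v) = -75*V*v + v = v - 75*V*v)
Z = -3 (Z = 48*(-1/16) = -3)
(-31351 + Z*(58 - 61))*(1853 + (-18984 + h(74, 65))*(-2131 + 4779)) = (-31351 - 3*(58 - 61))*(1853 + (-18984 + 65*(1 - 75*74))*(-2131 + 4779)) = (-31351 - 3*(-3))*(1853 + (-18984 + 65*(1 - 5550))*2648) = (-31351 + 9)*(1853 + (-18984 + 65*(-5549))*2648) = -31342*(1853 + (-18984 - 360685)*2648) = -31342*(1853 - 379669*2648) = -31342*(1853 - 1005363512) = -31342*(-1005361659) = 31510045116378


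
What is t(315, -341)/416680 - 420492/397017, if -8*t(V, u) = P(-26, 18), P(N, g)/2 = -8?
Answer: -29201635421/27571507260 ≈ -1.0591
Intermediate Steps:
P(N, g) = -16 (P(N, g) = 2*(-8) = -16)
t(V, u) = 2 (t(V, u) = -1/8*(-16) = 2)
t(315, -341)/416680 - 420492/397017 = 2/416680 - 420492/397017 = 2*(1/416680) - 420492*1/397017 = 1/208340 - 140164/132339 = -29201635421/27571507260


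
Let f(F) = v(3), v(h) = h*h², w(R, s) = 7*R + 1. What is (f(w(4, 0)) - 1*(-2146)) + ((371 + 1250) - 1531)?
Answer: 2263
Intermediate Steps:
w(R, s) = 1 + 7*R
v(h) = h³
f(F) = 27 (f(F) = 3³ = 27)
(f(w(4, 0)) - 1*(-2146)) + ((371 + 1250) - 1531) = (27 - 1*(-2146)) + ((371 + 1250) - 1531) = (27 + 2146) + (1621 - 1531) = 2173 + 90 = 2263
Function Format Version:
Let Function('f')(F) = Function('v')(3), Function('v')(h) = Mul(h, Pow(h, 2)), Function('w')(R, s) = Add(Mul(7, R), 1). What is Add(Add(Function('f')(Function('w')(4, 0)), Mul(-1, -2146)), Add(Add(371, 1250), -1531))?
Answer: 2263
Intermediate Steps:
Function('w')(R, s) = Add(1, Mul(7, R))
Function('v')(h) = Pow(h, 3)
Function('f')(F) = 27 (Function('f')(F) = Pow(3, 3) = 27)
Add(Add(Function('f')(Function('w')(4, 0)), Mul(-1, -2146)), Add(Add(371, 1250), -1531)) = Add(Add(27, Mul(-1, -2146)), Add(Add(371, 1250), -1531)) = Add(Add(27, 2146), Add(1621, -1531)) = Add(2173, 90) = 2263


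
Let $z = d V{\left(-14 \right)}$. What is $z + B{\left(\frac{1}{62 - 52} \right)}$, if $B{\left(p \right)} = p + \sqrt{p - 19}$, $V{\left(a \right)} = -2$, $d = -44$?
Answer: $\frac{881}{10} + \frac{3 i \sqrt{210}}{10} \approx 88.1 + 4.3474 i$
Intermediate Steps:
$z = 88$ ($z = \left(-44\right) \left(-2\right) = 88$)
$B{\left(p \right)} = p + \sqrt{-19 + p}$
$z + B{\left(\frac{1}{62 - 52} \right)} = 88 + \left(\frac{1}{62 - 52} + \sqrt{-19 + \frac{1}{62 - 52}}\right) = 88 + \left(\frac{1}{10} + \sqrt{-19 + \frac{1}{10}}\right) = 88 + \left(\frac{1}{10} + \sqrt{- \frac{189}{10}}\right) = 88 + \left(\frac{1}{10} + \frac{3 i \sqrt{210}}{10}\right) = \frac{881}{10} + \frac{3 i \sqrt{210}}{10}$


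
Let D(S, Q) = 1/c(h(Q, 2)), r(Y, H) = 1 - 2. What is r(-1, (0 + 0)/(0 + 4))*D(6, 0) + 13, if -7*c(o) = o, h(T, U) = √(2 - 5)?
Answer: 13 - 7*I*√3/3 ≈ 13.0 - 4.0415*I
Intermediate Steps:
r(Y, H) = -1
h(T, U) = I*√3 (h(T, U) = √(-3) = I*√3)
c(o) = -o/7
D(S, Q) = 7*I*√3/3 (D(S, Q) = 1/(-I*√3/7) = 7*I*√3/3)
r(-1, (0 + 0)/(0 + 4))*D(6, 0) + 13 = -7*I*√3/3 + 13 = 13 - 7*I*√3/3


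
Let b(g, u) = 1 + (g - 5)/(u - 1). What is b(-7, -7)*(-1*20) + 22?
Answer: -28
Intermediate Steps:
b(g, u) = 1 + (-5 + g)/(-1 + u)
b(-7, -7)*(-1*20) + 22 = ((-6 - 7 - 7)/(-1 - 7))*(-1*20) + 22 = (-20/(-8))*(-20) + 22 = -⅛*(-20)*(-20) + 22 = (5/2)*(-20) + 22 = -50 + 22 = -28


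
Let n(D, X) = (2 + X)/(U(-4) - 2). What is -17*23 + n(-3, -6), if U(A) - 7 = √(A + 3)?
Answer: -5093/13 + 2*I/13 ≈ -391.77 + 0.15385*I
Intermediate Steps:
U(A) = 7 + √(3 + A) (U(A) = 7 + √(A + 3) = 7 + √(3 + A))
n(D, X) = (2 + X)*(5 - I)/26 (n(D, X) = (2 + X)/((7 + √(3 - 4)) - 2) = (2 + X)/((7 + √(-1)) - 2) = (2 + X)/((7 + I) - 2) = (2 + X)/(5 + I) = (2 + X)*((5 - I)/26) = (2 + X)*(5 - I)/26)
-17*23 + n(-3, -6) = -17*23 + (2 - 6)*(5 - I)/26 = -391 + (1/26)*(-4)*(5 - I) = -391 + (-10/13 + 2*I/13) = -5093/13 + 2*I/13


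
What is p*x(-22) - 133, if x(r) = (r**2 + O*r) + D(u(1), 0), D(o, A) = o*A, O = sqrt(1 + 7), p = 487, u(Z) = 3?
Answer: 235575 - 21428*sqrt(2) ≈ 2.0527e+5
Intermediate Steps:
O = 2*sqrt(2) (O = sqrt(8) = 2*sqrt(2) ≈ 2.8284)
D(o, A) = A*o
x(r) = r**2 + 2*r*sqrt(2) (x(r) = (r**2 + (2*sqrt(2))*r) + 0*3 = (r**2 + 2*r*sqrt(2)) + 0 = r**2 + 2*r*sqrt(2))
p*x(-22) - 133 = 487*(-22*(-22 + 2*sqrt(2))) - 133 = 487*(484 - 44*sqrt(2)) - 133 = (235708 - 21428*sqrt(2)) - 133 = 235575 - 21428*sqrt(2)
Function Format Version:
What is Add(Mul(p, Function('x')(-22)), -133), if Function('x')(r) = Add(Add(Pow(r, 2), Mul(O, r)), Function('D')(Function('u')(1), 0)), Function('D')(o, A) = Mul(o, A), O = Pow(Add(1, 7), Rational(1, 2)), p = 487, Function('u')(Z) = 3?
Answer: Add(235575, Mul(-21428, Pow(2, Rational(1, 2)))) ≈ 2.0527e+5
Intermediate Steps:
O = Mul(2, Pow(2, Rational(1, 2))) (O = Pow(8, Rational(1, 2)) = Mul(2, Pow(2, Rational(1, 2))) ≈ 2.8284)
Function('D')(o, A) = Mul(A, o)
Function('x')(r) = Add(Pow(r, 2), Mul(2, r, Pow(2, Rational(1, 2)))) (Function('x')(r) = Add(Add(Pow(r, 2), Mul(Mul(2, Pow(2, Rational(1, 2))), r)), Mul(0, 3)) = Add(Add(Pow(r, 2), Mul(2, r, Pow(2, Rational(1, 2)))), 0) = Add(Pow(r, 2), Mul(2, r, Pow(2, Rational(1, 2)))))
Add(Mul(p, Function('x')(-22)), -133) = Add(Mul(487, Mul(-22, Add(-22, Mul(2, Pow(2, Rational(1, 2)))))), -133) = Add(Mul(487, Add(484, Mul(-44, Pow(2, Rational(1, 2))))), -133) = Add(Add(235708, Mul(-21428, Pow(2, Rational(1, 2)))), -133) = Add(235575, Mul(-21428, Pow(2, Rational(1, 2))))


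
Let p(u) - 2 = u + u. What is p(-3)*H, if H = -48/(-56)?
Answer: -24/7 ≈ -3.4286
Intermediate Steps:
p(u) = 2 + 2*u (p(u) = 2 + (u + u) = 2 + 2*u)
H = 6/7 (H = -48*(-1/56) = 6/7 ≈ 0.85714)
p(-3)*H = (2 + 2*(-3))*(6/7) = (2 - 6)*(6/7) = -4*6/7 = -24/7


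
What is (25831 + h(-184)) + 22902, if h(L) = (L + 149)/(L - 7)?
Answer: 9308038/191 ≈ 48733.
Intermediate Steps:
h(L) = (149 + L)/(-7 + L)
(25831 + h(-184)) + 22902 = (25831 + (149 - 184)/(-7 - 184)) + 22902 = (25831 - 35/(-191)) + 22902 = (25831 - 1/191*(-35)) + 22902 = (25831 + 35/191) + 22902 = 4933756/191 + 22902 = 9308038/191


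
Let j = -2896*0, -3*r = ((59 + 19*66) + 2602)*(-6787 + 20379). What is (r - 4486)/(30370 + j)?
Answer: -8871023/15185 ≈ -584.20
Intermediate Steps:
r = -17737560 (r = -((59 + 19*66) + 2602)*(-6787 + 20379)/3 = -((59 + 1254) + 2602)*13592/3 = -(1313 + 2602)*13592/3 = -1305*13592 = -⅓*53212680 = -17737560)
j = 0
(r - 4486)/(30370 + j) = (-17737560 - 4486)/(30370 + 0) = -17742046/30370 = -17742046*1/30370 = -8871023/15185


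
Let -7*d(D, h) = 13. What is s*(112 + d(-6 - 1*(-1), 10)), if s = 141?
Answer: 108711/7 ≈ 15530.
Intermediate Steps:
d(D, h) = -13/7 (d(D, h) = -⅐*13 = -13/7)
s*(112 + d(-6 - 1*(-1), 10)) = 141*(112 - 13/7) = 141*(771/7) = 108711/7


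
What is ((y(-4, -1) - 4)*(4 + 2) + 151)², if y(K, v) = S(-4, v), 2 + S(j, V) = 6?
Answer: 22801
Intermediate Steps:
S(j, V) = 4 (S(j, V) = -2 + 6 = 4)
y(K, v) = 4
((y(-4, -1) - 4)*(4 + 2) + 151)² = ((4 - 4)*(4 + 2) + 151)² = (0*6 + 151)² = (0 + 151)² = 151² = 22801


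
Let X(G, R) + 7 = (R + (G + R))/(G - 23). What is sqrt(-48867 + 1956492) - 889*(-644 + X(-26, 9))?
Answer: 4050157/7 + 5*sqrt(76305) ≈ 5.7998e+5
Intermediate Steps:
X(G, R) = -7 + (G + 2*R)/(-23 + G) (X(G, R) = -7 + (R + (G + R))/(G - 23) = -7 + (G + 2*R)/(-23 + G))
sqrt(-48867 + 1956492) - 889*(-644 + X(-26, 9)) = sqrt(-48867 + 1956492) - 889*(-644 + (161 - 6*(-26) + 2*9)/(-23 - 26)) = sqrt(1907625) - 889*(-644 + (161 + 156 + 18)/(-49)) = 5*sqrt(76305) - 889*(-644 - 1/49*335) = 5*sqrt(76305) - 889*(-644 - 335/49) = 5*sqrt(76305) - 889*(-31891/49) = 5*sqrt(76305) + 4050157/7 = 4050157/7 + 5*sqrt(76305)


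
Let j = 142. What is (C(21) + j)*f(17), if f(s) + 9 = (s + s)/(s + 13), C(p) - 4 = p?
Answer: -19706/15 ≈ -1313.7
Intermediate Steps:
C(p) = 4 + p
f(s) = -9 + 2*s/(13 + s) (f(s) = -9 + (s + s)/(s + 13) = -9 + (2*s)/(13 + s) = -9 + 2*s/(13 + s))
(C(21) + j)*f(17) = ((4 + 21) + 142)*((-117 - 7*17)/(13 + 17)) = (25 + 142)*((-117 - 119)/30) = 167*((1/30)*(-236)) = 167*(-118/15) = -19706/15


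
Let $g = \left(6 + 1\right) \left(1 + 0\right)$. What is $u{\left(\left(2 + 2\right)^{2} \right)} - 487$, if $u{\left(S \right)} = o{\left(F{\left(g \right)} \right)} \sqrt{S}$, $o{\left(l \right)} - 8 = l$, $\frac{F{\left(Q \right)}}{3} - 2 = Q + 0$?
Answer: $-347$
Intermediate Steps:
$g = 7$ ($g = 7 \cdot 1 = 7$)
$F{\left(Q \right)} = 6 + 3 Q$ ($F{\left(Q \right)} = 6 + 3 \left(Q + 0\right) = 6 + 3 Q$)
$o{\left(l \right)} = 8 + l$
$u{\left(S \right)} = 35 \sqrt{S}$ ($u{\left(S \right)} = \left(8 + \left(6 + 3 \cdot 7\right)\right) \sqrt{S} = \left(8 + \left(6 + 21\right)\right) \sqrt{S} = \left(8 + 27\right) \sqrt{S} = 35 \sqrt{S}$)
$u{\left(\left(2 + 2\right)^{2} \right)} - 487 = 35 \sqrt{\left(2 + 2\right)^{2}} - 487 = 35 \sqrt{4^{2}} - 487 = 35 \sqrt{16} - 487 = 35 \cdot 4 - 487 = 140 - 487 = -347$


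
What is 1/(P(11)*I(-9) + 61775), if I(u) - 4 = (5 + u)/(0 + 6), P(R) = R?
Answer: 3/185435 ≈ 1.6178e-5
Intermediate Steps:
I(u) = 29/6 + u/6 (I(u) = 4 + (5 + u)/(0 + 6) = 4 + (5 + u)/6 = 4 + (5 + u)*(⅙) = 4 + (⅚ + u/6) = 29/6 + u/6)
1/(P(11)*I(-9) + 61775) = 1/(11*(29/6 + (⅙)*(-9)) + 61775) = 1/(11*(29/6 - 3/2) + 61775) = 1/(11*(10/3) + 61775) = 1/(110/3 + 61775) = 1/(185435/3) = 3/185435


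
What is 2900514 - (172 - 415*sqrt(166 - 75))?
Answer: 2900342 + 415*sqrt(91) ≈ 2.9043e+6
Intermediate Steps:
2900514 - (172 - 415*sqrt(166 - 75)) = 2900514 - (172 - 415*sqrt(91)) = 2900514 + (-172 + 415*sqrt(91)) = 2900342 + 415*sqrt(91)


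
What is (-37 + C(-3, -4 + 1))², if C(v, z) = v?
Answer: 1600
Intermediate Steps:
(-37 + C(-3, -4 + 1))² = (-37 - 3)² = (-40)² = 1600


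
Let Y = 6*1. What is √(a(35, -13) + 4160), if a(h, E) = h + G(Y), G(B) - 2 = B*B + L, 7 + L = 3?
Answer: √4229 ≈ 65.031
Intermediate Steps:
L = -4 (L = -7 + 3 = -4)
Y = 6
G(B) = -2 + B² (G(B) = 2 + (B*B - 4) = 2 + (B² - 4) = 2 + (-4 + B²) = -2 + B²)
a(h, E) = 34 + h (a(h, E) = h + (-2 + 6²) = h + (-2 + 36) = h + 34 = 34 + h)
√(a(35, -13) + 4160) = √((34 + 35) + 4160) = √(69 + 4160) = √4229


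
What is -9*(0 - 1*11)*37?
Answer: 3663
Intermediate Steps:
-9*(0 - 1*11)*37 = -9*(0 - 11)*37 = -9*(-11)*37 = 99*37 = 3663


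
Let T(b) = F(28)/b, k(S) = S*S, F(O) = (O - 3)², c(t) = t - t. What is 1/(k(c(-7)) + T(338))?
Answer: 338/625 ≈ 0.54080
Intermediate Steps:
c(t) = 0
F(O) = (-3 + O)²
k(S) = S²
T(b) = 625/b (T(b) = (-3 + 28)²/b = 25²/b = 625/b)
1/(k(c(-7)) + T(338)) = 1/(0² + 625/338) = 1/(0 + 625*(1/338)) = 1/(0 + 625/338) = 1/(625/338) = 338/625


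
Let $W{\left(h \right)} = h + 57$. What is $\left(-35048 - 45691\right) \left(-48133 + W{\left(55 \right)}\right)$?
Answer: $3877167519$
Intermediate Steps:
$W{\left(h \right)} = 57 + h$
$\left(-35048 - 45691\right) \left(-48133 + W{\left(55 \right)}\right) = \left(-35048 - 45691\right) \left(-48133 + \left(57 + 55\right)\right) = - 80739 \left(-48133 + 112\right) = \left(-80739\right) \left(-48021\right) = 3877167519$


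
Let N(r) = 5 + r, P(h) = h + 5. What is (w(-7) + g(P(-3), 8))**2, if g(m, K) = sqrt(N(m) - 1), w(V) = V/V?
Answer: (1 + sqrt(6))**2 ≈ 11.899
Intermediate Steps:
P(h) = 5 + h
w(V) = 1
g(m, K) = sqrt(4 + m) (g(m, K) = sqrt((5 + m) - 1) = sqrt(4 + m))
(w(-7) + g(P(-3), 8))**2 = (1 + sqrt(4 + (5 - 3)))**2 = (1 + sqrt(4 + 2))**2 = (1 + sqrt(6))**2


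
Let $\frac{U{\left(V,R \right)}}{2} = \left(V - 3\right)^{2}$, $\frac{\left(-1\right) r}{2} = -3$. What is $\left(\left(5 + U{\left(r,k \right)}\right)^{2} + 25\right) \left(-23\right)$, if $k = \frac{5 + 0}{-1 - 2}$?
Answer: $-12742$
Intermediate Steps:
$r = 6$ ($r = \left(-2\right) \left(-3\right) = 6$)
$k = - \frac{5}{3}$ ($k = \frac{5}{-3} = 5 \left(- \frac{1}{3}\right) = - \frac{5}{3} \approx -1.6667$)
$U{\left(V,R \right)} = 2 \left(-3 + V\right)^{2}$ ($U{\left(V,R \right)} = 2 \left(V - 3\right)^{2} = 2 \left(-3 + V\right)^{2}$)
$\left(\left(5 + U{\left(r,k \right)}\right)^{2} + 25\right) \left(-23\right) = \left(\left(5 + 2 \left(-3 + 6\right)^{2}\right)^{2} + 25\right) \left(-23\right) = \left(\left(5 + 2 \cdot 3^{2}\right)^{2} + 25\right) \left(-23\right) = \left(\left(5 + 2 \cdot 9\right)^{2} + 25\right) \left(-23\right) = \left(\left(5 + 18\right)^{2} + 25\right) \left(-23\right) = \left(23^{2} + 25\right) \left(-23\right) = \left(529 + 25\right) \left(-23\right) = 554 \left(-23\right) = -12742$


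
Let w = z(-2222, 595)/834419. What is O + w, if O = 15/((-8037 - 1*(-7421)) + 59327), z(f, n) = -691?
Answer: -28053016/48989573909 ≈ -0.00057263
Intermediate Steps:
O = 15/58711 (O = 15/((-8037 + 7421) + 59327) = 15/(-616 + 59327) = 15/58711 ≈ 0.00025549)
w = -691/834419 ≈ -0.00082812
O + w = 15/58711 - 691/834419 = -28053016/48989573909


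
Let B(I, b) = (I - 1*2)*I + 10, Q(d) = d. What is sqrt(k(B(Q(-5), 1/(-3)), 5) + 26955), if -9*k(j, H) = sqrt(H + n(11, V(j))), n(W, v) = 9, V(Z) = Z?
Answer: sqrt(242595 - sqrt(14))/3 ≈ 164.18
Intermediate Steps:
B(I, b) = 10 + I*(-2 + I) (B(I, b) = (I - 2)*I + 10 = (-2 + I)*I + 10 = I*(-2 + I) + 10 = 10 + I*(-2 + I))
k(j, H) = -sqrt(9 + H)/9 (k(j, H) = -sqrt(H + 9)/9 = -sqrt(9 + H)/9)
sqrt(k(B(Q(-5), 1/(-3)), 5) + 26955) = sqrt(-sqrt(9 + 5)/9 + 26955) = sqrt(-sqrt(14)/9 + 26955) = sqrt(26955 - sqrt(14)/9)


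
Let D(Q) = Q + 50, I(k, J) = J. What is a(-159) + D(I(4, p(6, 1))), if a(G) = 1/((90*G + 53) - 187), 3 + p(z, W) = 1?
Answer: 693311/14444 ≈ 48.000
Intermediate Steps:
p(z, W) = -2 (p(z, W) = -3 + 1 = -2)
D(Q) = 50 + Q
a(G) = 1/(-134 + 90*G) (a(G) = 1/((53 + 90*G) - 187) = 1/(-134 + 90*G))
a(-159) + D(I(4, p(6, 1))) = 1/(2*(-67 + 45*(-159))) + (50 - 2) = 1/(2*(-67 - 7155)) + 48 = (½)/(-7222) + 48 = (½)*(-1/7222) + 48 = -1/14444 + 48 = 693311/14444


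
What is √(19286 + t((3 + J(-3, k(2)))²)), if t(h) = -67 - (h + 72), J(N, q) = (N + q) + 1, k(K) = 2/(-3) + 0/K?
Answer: √172322/3 ≈ 138.37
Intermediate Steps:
k(K) = -⅔ (k(K) = 2*(-⅓) + 0 = -⅔ + 0 = -⅔)
J(N, q) = 1 + N + q
t(h) = -139 - h (t(h) = -67 - (72 + h) = -67 + (-72 - h) = -139 - h)
√(19286 + t((3 + J(-3, k(2)))²)) = √(19286 + (-139 - (3 + (1 - 3 - ⅔))²)) = √(19286 + (-139 - (3 - 8/3)²)) = √(19286 + (-139 - (⅓)²)) = √(19286 + (-139 - 1*⅑)) = √(19286 + (-139 - ⅑)) = √(19286 - 1252/9) = √(172322/9) = √172322/3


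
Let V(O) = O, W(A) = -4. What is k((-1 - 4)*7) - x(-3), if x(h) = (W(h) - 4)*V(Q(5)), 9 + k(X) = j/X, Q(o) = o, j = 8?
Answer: 1077/35 ≈ 30.771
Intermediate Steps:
k(X) = -9 + 8/X
x(h) = -40 (x(h) = (-4 - 4)*5 = -8*5 = -40)
k((-1 - 4)*7) - x(-3) = (-9 + 8/(((-1 - 4)*7))) - 1*(-40) = (-9 + 8/((-5*7))) + 40 = (-9 + 8/(-35)) + 40 = (-9 + 8*(-1/35)) + 40 = (-9 - 8/35) + 40 = -323/35 + 40 = 1077/35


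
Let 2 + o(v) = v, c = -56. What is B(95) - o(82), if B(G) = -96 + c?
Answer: -232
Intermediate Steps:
o(v) = -2 + v
B(G) = -152 (B(G) = -96 - 56 = -152)
B(95) - o(82) = -152 - (-2 + 82) = -152 - 1*80 = -152 - 80 = -232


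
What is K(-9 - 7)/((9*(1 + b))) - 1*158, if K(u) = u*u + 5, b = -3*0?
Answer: -129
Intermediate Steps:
b = 0
K(u) = 5 + u² (K(u) = u² + 5 = 5 + u²)
K(-9 - 7)/((9*(1 + b))) - 1*158 = (5 + (-9 - 7)²)/((9*(1 + 0))) - 1*158 = (5 + (-16)²)/((9*1)) - 158 = (5 + 256)/9 - 158 = 261*(⅑) - 158 = 29 - 158 = -129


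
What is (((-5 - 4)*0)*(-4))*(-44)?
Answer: 0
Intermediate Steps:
(((-5 - 4)*0)*(-4))*(-44) = (-9*0*(-4))*(-44) = (0*(-4))*(-44) = 0*(-44) = 0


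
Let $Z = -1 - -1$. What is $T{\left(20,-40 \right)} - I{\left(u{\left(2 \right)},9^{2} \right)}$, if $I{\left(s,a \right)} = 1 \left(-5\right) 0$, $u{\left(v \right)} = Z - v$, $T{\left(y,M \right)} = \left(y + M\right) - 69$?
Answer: $-89$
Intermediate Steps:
$T{\left(y,M \right)} = -69 + M + y$ ($T{\left(y,M \right)} = \left(M + y\right) - 69 = -69 + M + y$)
$Z = 0$ ($Z = -1 + 1 = 0$)
$u{\left(v \right)} = - v$ ($u{\left(v \right)} = 0 - v = - v$)
$I{\left(s,a \right)} = 0$ ($I{\left(s,a \right)} = \left(-5\right) 0 = 0$)
$T{\left(20,-40 \right)} - I{\left(u{\left(2 \right)},9^{2} \right)} = \left(-69 - 40 + 20\right) - 0 = -89 + 0 = -89$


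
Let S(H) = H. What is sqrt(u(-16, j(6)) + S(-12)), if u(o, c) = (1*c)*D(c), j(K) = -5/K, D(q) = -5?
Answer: I*sqrt(282)/6 ≈ 2.7988*I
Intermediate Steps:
u(o, c) = -5*c (u(o, c) = (1*c)*(-5) = c*(-5) = -5*c)
sqrt(u(-16, j(6)) + S(-12)) = sqrt(-(-25)/6 - 12) = sqrt(-5*(-5/6) - 12) = sqrt(25/6 - 12) = sqrt(-47/6) = I*sqrt(282)/6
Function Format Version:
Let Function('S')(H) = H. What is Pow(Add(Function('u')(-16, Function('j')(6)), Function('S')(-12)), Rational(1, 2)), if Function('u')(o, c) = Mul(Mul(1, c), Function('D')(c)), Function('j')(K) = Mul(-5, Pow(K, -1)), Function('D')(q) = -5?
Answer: Mul(Rational(1, 6), I, Pow(282, Rational(1, 2))) ≈ Mul(2.7988, I)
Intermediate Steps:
Function('u')(o, c) = Mul(-5, c) (Function('u')(o, c) = Mul(Mul(1, c), -5) = Mul(c, -5) = Mul(-5, c))
Pow(Add(Function('u')(-16, Function('j')(6)), Function('S')(-12)), Rational(1, 2)) = Pow(Add(Mul(-5, Mul(-5, Pow(6, -1))), -12), Rational(1, 2)) = Pow(Add(Mul(-5, Mul(-5, Rational(1, 6))), -12), Rational(1, 2)) = Pow(Add(Mul(-5, Rational(-5, 6)), -12), Rational(1, 2)) = Pow(Add(Rational(25, 6), -12), Rational(1, 2)) = Pow(Rational(-47, 6), Rational(1, 2)) = Mul(Rational(1, 6), I, Pow(282, Rational(1, 2)))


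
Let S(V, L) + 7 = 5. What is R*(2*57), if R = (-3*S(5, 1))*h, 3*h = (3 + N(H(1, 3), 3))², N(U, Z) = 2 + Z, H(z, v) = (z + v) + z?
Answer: 14592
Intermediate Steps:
H(z, v) = v + 2*z (H(z, v) = (v + z) + z = v + 2*z)
S(V, L) = -2 (S(V, L) = -7 + 5 = -2)
h = 64/3 (h = (3 + (2 + 3))²/3 = (3 + 5)²/3 = (⅓)*8² = (⅓)*64 = 64/3 ≈ 21.333)
R = 128 (R = -3*(-2)*(64/3) = 6*(64/3) = 128)
R*(2*57) = 128*(2*57) = 128*114 = 14592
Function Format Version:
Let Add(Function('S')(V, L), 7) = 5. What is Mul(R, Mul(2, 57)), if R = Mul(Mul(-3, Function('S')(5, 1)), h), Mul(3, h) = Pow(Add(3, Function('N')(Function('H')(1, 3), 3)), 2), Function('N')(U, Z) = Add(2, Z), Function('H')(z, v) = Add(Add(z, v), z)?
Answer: 14592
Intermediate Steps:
Function('H')(z, v) = Add(v, Mul(2, z)) (Function('H')(z, v) = Add(Add(v, z), z) = Add(v, Mul(2, z)))
Function('S')(V, L) = -2 (Function('S')(V, L) = Add(-7, 5) = -2)
h = Rational(64, 3) (h = Mul(Rational(1, 3), Pow(Add(3, Add(2, 3)), 2)) = Mul(Rational(1, 3), Pow(Add(3, 5), 2)) = Mul(Rational(1, 3), Pow(8, 2)) = Mul(Rational(1, 3), 64) = Rational(64, 3) ≈ 21.333)
R = 128 (R = Mul(Mul(-3, -2), Rational(64, 3)) = Mul(6, Rational(64, 3)) = 128)
Mul(R, Mul(2, 57)) = Mul(128, Mul(2, 57)) = Mul(128, 114) = 14592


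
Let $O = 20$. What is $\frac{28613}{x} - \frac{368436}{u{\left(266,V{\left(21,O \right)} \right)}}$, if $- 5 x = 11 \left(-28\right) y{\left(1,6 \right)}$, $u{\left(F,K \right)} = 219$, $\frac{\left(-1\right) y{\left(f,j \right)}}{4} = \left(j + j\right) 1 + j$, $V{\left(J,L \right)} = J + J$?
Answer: $- \frac{2733922657}{1618848} \approx -1688.8$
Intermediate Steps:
$V{\left(J,L \right)} = 2 J$
$y{\left(f,j \right)} = - 12 j$ ($y{\left(f,j \right)} = - 4 \left(\left(j + j\right) 1 + j\right) = - 4 \left(2 j 1 + j\right) = - 4 \left(2 j + j\right) = - 4 \cdot 3 j = - 12 j$)
$x = - \frac{22176}{5}$ ($x = - \frac{11 \left(-28\right) \left(\left(-12\right) 6\right)}{5} = - \frac{\left(-308\right) \left(-72\right)}{5} = \left(- \frac{1}{5}\right) 22176 = - \frac{22176}{5} \approx -4435.2$)
$\frac{28613}{x} - \frac{368436}{u{\left(266,V{\left(21,O \right)} \right)}} = \frac{28613}{- \frac{22176}{5}} - \frac{368436}{219} = 28613 \left(- \frac{5}{22176}\right) - \frac{122812}{73} = - \frac{143065}{22176} - \frac{122812}{73} = - \frac{2733922657}{1618848}$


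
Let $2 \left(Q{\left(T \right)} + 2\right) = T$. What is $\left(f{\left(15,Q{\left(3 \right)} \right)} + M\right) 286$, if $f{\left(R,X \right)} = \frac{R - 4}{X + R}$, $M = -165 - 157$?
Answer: $- \frac{2664376}{29} \approx -91875.0$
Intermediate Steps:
$M = -322$
$Q{\left(T \right)} = -2 + \frac{T}{2}$
$f{\left(R,X \right)} = \frac{-4 + R}{R + X}$
$\left(f{\left(15,Q{\left(3 \right)} \right)} + M\right) 286 = \left(\frac{-4 + 15}{15 + \left(-2 + \frac{1}{2} \cdot 3\right)} - 322\right) 286 = \left(\frac{1}{15 + \left(-2 + \frac{3}{2}\right)} 11 - 322\right) 286 = \left(\frac{1}{15 - \frac{1}{2}} \cdot 11 - 322\right) 286 = \left(\frac{1}{\frac{29}{2}} \cdot 11 - 322\right) 286 = \left(\frac{2}{29} \cdot 11 - 322\right) 286 = \left(\frac{22}{29} - 322\right) 286 = \left(- \frac{9316}{29}\right) 286 = - \frac{2664376}{29}$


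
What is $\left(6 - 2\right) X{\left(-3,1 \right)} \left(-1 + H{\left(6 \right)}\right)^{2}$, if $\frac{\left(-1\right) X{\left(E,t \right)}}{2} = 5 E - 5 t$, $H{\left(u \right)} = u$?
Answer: $4000$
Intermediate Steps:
$X{\left(E,t \right)} = - 10 E + 10 t$ ($X{\left(E,t \right)} = - 2 \left(5 E - 5 t\right) = - 2 \left(- 5 t + 5 E\right) = - 10 E + 10 t$)
$\left(6 - 2\right) X{\left(-3,1 \right)} \left(-1 + H{\left(6 \right)}\right)^{2} = \left(6 - 2\right) \left(\left(-10\right) \left(-3\right) + 10 \cdot 1\right) \left(-1 + 6\right)^{2} = 4 \left(30 + 10\right) 5^{2} = 4 \cdot 40 \cdot 25 = 160 \cdot 25 = 4000$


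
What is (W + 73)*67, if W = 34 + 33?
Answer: 9380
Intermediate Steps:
W = 67
(W + 73)*67 = (67 + 73)*67 = 140*67 = 9380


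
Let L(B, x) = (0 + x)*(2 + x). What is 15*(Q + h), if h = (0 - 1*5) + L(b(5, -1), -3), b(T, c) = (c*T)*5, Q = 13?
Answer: 165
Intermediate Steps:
b(T, c) = 5*T*c (b(T, c) = (T*c)*5 = 5*T*c)
L(B, x) = x*(2 + x)
h = -2 (h = (0 - 1*5) - 3*(2 - 3) = (0 - 5) - 3*(-1) = -5 + 3 = -2)
15*(Q + h) = 15*(13 - 2) = 15*11 = 165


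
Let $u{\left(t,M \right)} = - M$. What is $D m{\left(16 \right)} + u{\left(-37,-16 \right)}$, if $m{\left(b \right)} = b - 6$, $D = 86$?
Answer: $876$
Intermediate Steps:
$m{\left(b \right)} = -6 + b$
$D m{\left(16 \right)} + u{\left(-37,-16 \right)} = 86 \left(-6 + 16\right) - -16 = 86 \cdot 10 + 16 = 860 + 16 = 876$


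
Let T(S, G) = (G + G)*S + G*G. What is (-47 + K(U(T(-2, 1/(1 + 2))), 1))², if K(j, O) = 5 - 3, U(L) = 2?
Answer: 2025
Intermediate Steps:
T(S, G) = G² + 2*G*S (T(S, G) = (2*G)*S + G² = 2*G*S + G² = G² + 2*G*S)
K(j, O) = 2
(-47 + K(U(T(-2, 1/(1 + 2))), 1))² = (-47 + 2)² = (-45)² = 2025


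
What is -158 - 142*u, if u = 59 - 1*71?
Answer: 1546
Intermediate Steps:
u = -12 (u = 59 - 71 = -12)
-158 - 142*u = -158 - 142*(-12) = -158 + 1704 = 1546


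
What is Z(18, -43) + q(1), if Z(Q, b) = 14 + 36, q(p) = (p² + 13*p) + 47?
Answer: 111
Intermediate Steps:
q(p) = 47 + p² + 13*p
Z(Q, b) = 50
Z(18, -43) + q(1) = 50 + (47 + 1² + 13*1) = 50 + (47 + 1 + 13) = 50 + 61 = 111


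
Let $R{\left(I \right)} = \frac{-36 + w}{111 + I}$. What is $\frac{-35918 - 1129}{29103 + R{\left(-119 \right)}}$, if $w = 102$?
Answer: $- \frac{49396}{38793} \approx -1.2733$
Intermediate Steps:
$R{\left(I \right)} = \frac{66}{111 + I}$ ($R{\left(I \right)} = \frac{-36 + 102}{111 + I} = \frac{66}{111 + I}$)
$\frac{-35918 - 1129}{29103 + R{\left(-119 \right)}} = \frac{-35918 - 1129}{29103 + \frac{66}{111 - 119}} = - \frac{37047}{29103 + \frac{66}{-8}} = - \frac{37047}{29103 + 66 \left(- \frac{1}{8}\right)} = - \frac{37047}{29103 - \frac{33}{4}} = - \frac{37047}{\frac{116379}{4}} = \left(-37047\right) \frac{4}{116379} = - \frac{49396}{38793}$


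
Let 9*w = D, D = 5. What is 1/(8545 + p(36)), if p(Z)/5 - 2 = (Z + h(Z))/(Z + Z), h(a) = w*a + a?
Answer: 18/154105 ≈ 0.00011680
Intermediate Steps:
w = 5/9 (w = (⅑)*5 = 5/9 ≈ 0.55556)
h(a) = 14*a/9 (h(a) = 5*a/9 + a = 14*a/9)
p(Z) = 295/18 (p(Z) = 10 + 5*((Z + 14*Z/9)/(Z + Z)) = 10 + 5*((23*Z/9)/((2*Z))) = 10 + 5*((23*Z/9)*(1/(2*Z))) = 10 + 5*(23/18) = 10 + 115/18 = 295/18)
1/(8545 + p(36)) = 1/(8545 + 295/18) = 1/(154105/18) = 18/154105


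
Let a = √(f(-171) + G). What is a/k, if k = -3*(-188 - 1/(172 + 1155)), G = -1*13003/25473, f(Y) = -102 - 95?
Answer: 5308*I*√8009959377/19064782863 ≈ 0.024918*I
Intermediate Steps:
f(Y) = -197
G = -13003/25473 (G = -13003*1/25473 = -13003/25473 ≈ -0.51046)
k = 748431/1327 (k = -3*(-188 - 1/1327) = -3*(-249477/1327) = 748431/1327 ≈ 564.00)
a = 4*I*√8009959377/25473 (a = √(-197 - 13003/25473) = √(-5031184/25473) = 4*I*√8009959377/25473 ≈ 14.054*I)
a/k = (4*I*√8009959377/25473)/(748431/1327) = (4*I*√8009959377/25473)*(1327/748431) = 5308*I*√8009959377/19064782863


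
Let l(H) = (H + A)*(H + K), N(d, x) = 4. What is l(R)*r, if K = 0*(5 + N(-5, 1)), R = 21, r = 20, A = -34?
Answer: -5460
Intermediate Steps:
K = 0 (K = 0*(5 + 4) = 0*9 = 0)
l(H) = H*(-34 + H) (l(H) = (H - 34)*(H + 0) = (-34 + H)*H = H*(-34 + H))
l(R)*r = (21*(-34 + 21))*20 = (21*(-13))*20 = -273*20 = -5460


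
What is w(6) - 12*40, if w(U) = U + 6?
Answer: -468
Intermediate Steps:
w(U) = 6 + U
w(6) - 12*40 = (6 + 6) - 12*40 = 12 - 480 = -468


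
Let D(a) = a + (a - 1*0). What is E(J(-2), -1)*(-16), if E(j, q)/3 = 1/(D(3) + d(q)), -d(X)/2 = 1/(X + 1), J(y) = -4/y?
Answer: 0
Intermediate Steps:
D(a) = 2*a (D(a) = a + (a + 0) = a + a = 2*a)
d(X) = -2/(1 + X) (d(X) = -2/(X + 1) = -2/(1 + X))
E(j, q) = 3/(6 - 2/(1 + q)) (E(j, q) = 3/(2*3 - 2/(1 + q)) = 3/(6 - 2/(1 + q)))
E(J(-2), -1)*(-16) = (3*(1 - 1)/(2*(2 + 3*(-1))))*(-16) = ((3/2)*0/(2 - 3))*(-16) = ((3/2)*0/(-1))*(-16) = ((3/2)*(-1)*0)*(-16) = 0*(-16) = 0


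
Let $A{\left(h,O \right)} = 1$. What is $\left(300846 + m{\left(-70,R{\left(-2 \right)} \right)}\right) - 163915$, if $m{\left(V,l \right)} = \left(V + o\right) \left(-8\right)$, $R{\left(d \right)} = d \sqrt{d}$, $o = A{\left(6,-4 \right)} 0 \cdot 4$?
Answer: $137491$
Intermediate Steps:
$o = 0$ ($o = 1 \cdot 0 \cdot 4 = 0 \cdot 4 = 0$)
$R{\left(d \right)} = d^{\frac{3}{2}}$
$m{\left(V,l \right)} = - 8 V$ ($m{\left(V,l \right)} = \left(V + 0\right) \left(-8\right) = V \left(-8\right) = - 8 V$)
$\left(300846 + m{\left(-70,R{\left(-2 \right)} \right)}\right) - 163915 = \left(300846 - -560\right) - 163915 = \left(300846 + 560\right) - 163915 = 301406 - 163915 = 137491$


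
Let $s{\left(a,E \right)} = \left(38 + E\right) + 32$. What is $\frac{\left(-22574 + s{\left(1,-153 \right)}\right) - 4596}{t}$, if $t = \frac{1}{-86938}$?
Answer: $2369321314$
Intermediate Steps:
$s{\left(a,E \right)} = 70 + E$
$t = - \frac{1}{86938} \approx -1.1502 \cdot 10^{-5}$
$\frac{\left(-22574 + s{\left(1,-153 \right)}\right) - 4596}{t} = \frac{\left(-22574 + \left(70 - 153\right)\right) - 4596}{- \frac{1}{86938}} = \left(\left(-22574 - 83\right) - 4596\right) \left(-86938\right) = \left(-22657 - 4596\right) \left(-86938\right) = \left(-27253\right) \left(-86938\right) = 2369321314$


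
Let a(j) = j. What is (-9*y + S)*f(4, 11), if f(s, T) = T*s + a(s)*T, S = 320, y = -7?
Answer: 33704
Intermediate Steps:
f(s, T) = 2*T*s (f(s, T) = T*s + s*T = T*s + T*s = 2*T*s)
(-9*y + S)*f(4, 11) = (-9*(-7) + 320)*(2*11*4) = (63 + 320)*88 = 383*88 = 33704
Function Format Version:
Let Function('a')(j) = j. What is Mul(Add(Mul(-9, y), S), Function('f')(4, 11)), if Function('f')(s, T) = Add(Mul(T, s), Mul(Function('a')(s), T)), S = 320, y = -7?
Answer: 33704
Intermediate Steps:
Function('f')(s, T) = Mul(2, T, s) (Function('f')(s, T) = Add(Mul(T, s), Mul(s, T)) = Add(Mul(T, s), Mul(T, s)) = Mul(2, T, s))
Mul(Add(Mul(-9, y), S), Function('f')(4, 11)) = Mul(Add(Mul(-9, -7), 320), Mul(2, 11, 4)) = Mul(Add(63, 320), 88) = Mul(383, 88) = 33704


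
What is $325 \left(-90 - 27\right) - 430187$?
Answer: $-468212$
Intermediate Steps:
$325 \left(-90 - 27\right) - 430187 = 325 \left(-117\right) - 430187 = -38025 - 430187 = -468212$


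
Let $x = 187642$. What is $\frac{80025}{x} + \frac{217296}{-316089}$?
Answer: $- \frac{573290141}{2196724894} \approx -0.26097$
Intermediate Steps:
$\frac{80025}{x} + \frac{217296}{-316089} = \frac{80025}{187642} + \frac{217296}{-316089} = 80025 \cdot \frac{1}{187642} + 217296 \left(- \frac{1}{316089}\right) = \frac{80025}{187642} - \frac{8048}{11707} = - \frac{573290141}{2196724894}$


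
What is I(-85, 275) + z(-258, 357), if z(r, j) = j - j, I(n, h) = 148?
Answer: 148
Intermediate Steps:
z(r, j) = 0
I(-85, 275) + z(-258, 357) = 148 + 0 = 148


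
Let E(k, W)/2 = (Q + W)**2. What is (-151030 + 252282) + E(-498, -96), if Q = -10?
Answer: 123724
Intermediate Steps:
E(k, W) = 2*(-10 + W)**2
(-151030 + 252282) + E(-498, -96) = (-151030 + 252282) + 2*(-10 - 96)**2 = 101252 + 2*(-106)**2 = 101252 + 2*11236 = 101252 + 22472 = 123724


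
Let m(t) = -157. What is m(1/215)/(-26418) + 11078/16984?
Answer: 73831273/112170828 ≈ 0.65820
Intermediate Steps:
m(1/215)/(-26418) + 11078/16984 = -157/(-26418) + 11078/16984 = -157*(-1/26418) + 11078*(1/16984) = 157/26418 + 5539/8492 = 73831273/112170828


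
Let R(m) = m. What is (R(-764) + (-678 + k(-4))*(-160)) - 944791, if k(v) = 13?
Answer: -839155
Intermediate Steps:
(R(-764) + (-678 + k(-4))*(-160)) - 944791 = (-764 + (-678 + 13)*(-160)) - 944791 = (-764 - 665*(-160)) - 944791 = (-764 + 106400) - 944791 = 105636 - 944791 = -839155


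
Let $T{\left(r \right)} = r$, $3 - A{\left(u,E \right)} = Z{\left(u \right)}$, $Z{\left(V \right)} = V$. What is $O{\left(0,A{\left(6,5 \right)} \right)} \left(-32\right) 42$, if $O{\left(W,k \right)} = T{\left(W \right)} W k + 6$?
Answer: $-8064$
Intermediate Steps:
$A{\left(u,E \right)} = 3 - u$
$O{\left(W,k \right)} = 6 + k W^{2}$ ($O{\left(W,k \right)} = W W k + 6 = W^{2} k + 6 = k W^{2} + 6 = 6 + k W^{2}$)
$O{\left(0,A{\left(6,5 \right)} \right)} \left(-32\right) 42 = \left(6 + \left(3 - 6\right) 0^{2}\right) \left(-32\right) 42 = \left(6 + \left(3 - 6\right) 0\right) \left(-32\right) 42 = \left(6 - 0\right) \left(-32\right) 42 = \left(6 + 0\right) \left(-32\right) 42 = 6 \left(-32\right) 42 = \left(-192\right) 42 = -8064$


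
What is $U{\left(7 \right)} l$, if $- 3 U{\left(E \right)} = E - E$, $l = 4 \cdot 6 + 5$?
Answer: $0$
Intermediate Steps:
$l = 29$ ($l = 24 + 5 = 29$)
$U{\left(E \right)} = 0$ ($U{\left(E \right)} = - \frac{E - E}{3} = \left(- \frac{1}{3}\right) 0 = 0$)
$U{\left(7 \right)} l = 0 \cdot 29 = 0$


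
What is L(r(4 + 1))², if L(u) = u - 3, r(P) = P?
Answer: 4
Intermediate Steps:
L(u) = -3 + u
L(r(4 + 1))² = (-3 + (4 + 1))² = (-3 + 5)² = 2² = 4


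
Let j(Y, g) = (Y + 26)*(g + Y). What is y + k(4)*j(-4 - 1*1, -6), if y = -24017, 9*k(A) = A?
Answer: -72359/3 ≈ -24120.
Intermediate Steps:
k(A) = A/9
j(Y, g) = (26 + Y)*(Y + g)
y + k(4)*j(-4 - 1*1, -6) = -24017 + ((⅑)*4)*((-4 - 1*1)² + 26*(-4 - 1*1) + 26*(-6) + (-4 - 1*1)*(-6)) = -24017 + 4*((-4 - 1)² + 26*(-4 - 1) - 156 + (-4 - 1)*(-6))/9 = -24017 + 4*((-5)² + 26*(-5) - 156 - 5*(-6))/9 = -24017 + 4*(25 - 130 - 156 + 30)/9 = -24017 + (4/9)*(-231) = -24017 - 308/3 = -72359/3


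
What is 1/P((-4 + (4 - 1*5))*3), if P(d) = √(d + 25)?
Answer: √10/10 ≈ 0.31623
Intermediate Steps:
P(d) = √(25 + d)
1/P((-4 + (4 - 1*5))*3) = 1/(√(25 + (-4 + (4 - 1*5))*3)) = 1/(√(25 + (-4 + (4 - 5))*3)) = 1/(√(25 + (-4 - 1)*3)) = 1/(√(25 - 5*3)) = 1/(√(25 - 15)) = 1/(√10) = √10/10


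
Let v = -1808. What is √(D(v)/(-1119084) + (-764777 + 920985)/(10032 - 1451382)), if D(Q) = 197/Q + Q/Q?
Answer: I*√1778005694212845892739833/4050401438760 ≈ 0.32921*I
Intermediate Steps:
D(Q) = 1 + 197/Q (D(Q) = 197/Q + 1 = 1 + 197/Q)
√(D(v)/(-1119084) + (-764777 + 920985)/(10032 - 1451382)) = √(((197 - 1808)/(-1808))/(-1119084) + (-764777 + 920985)/(10032 - 1451382)) = √(-1/1808*(-1611)*(-1/1119084) + 156208/(-1441350)) = √((1611/1808)*(-1/1119084) + 156208*(-1/1441350)) = √(-537/674434624 - 78104/720675) = √(-52676428875371/486048172651200) = I*√1778005694212845892739833/4050401438760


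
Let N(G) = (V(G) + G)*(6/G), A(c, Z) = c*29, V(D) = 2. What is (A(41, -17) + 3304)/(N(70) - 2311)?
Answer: -157255/80669 ≈ -1.9494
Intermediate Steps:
A(c, Z) = 29*c
N(G) = 6*(2 + G)/G (N(G) = (2 + G)*(6/G) = 6*(2 + G)/G)
(A(41, -17) + 3304)/(N(70) - 2311) = (29*41 + 3304)/((6 + 12/70) - 2311) = (1189 + 3304)/((6 + 12*(1/70)) - 2311) = 4493/((6 + 6/35) - 2311) = 4493/(216/35 - 2311) = 4493/(-80669/35) = 4493*(-35/80669) = -157255/80669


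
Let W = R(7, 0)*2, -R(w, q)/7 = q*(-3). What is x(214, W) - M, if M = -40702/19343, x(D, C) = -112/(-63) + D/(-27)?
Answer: -2111984/522261 ≈ -4.0439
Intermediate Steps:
R(w, q) = 21*q (R(w, q) = -7*q*(-3) = -(-21)*q = 21*q)
W = 0 (W = (21*0)*2 = 0*2 = 0)
x(D, C) = 16/9 - D/27 (x(D, C) = -112*(-1/63) + D*(-1/27) = 16/9 - D/27)
M = -40702/19343 (M = -40702*1/19343 = -40702/19343 ≈ -2.1042)
x(214, W) - M = (16/9 - 1/27*214) - 1*(-40702/19343) = (16/9 - 214/27) + 40702/19343 = -166/27 + 40702/19343 = -2111984/522261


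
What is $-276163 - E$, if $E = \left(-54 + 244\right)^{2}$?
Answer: $-312263$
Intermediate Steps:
$E = 36100$ ($E = 190^{2} = 36100$)
$-276163 - E = -276163 - 36100 = -312263$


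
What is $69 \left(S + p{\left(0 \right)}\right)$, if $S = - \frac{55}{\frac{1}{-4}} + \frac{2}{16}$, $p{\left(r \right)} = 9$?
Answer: $\frac{126477}{8} \approx 15810.0$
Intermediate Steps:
$S = \frac{1761}{8}$ ($S = - \frac{55}{- \frac{1}{4}} + 2 \cdot \frac{1}{16} = \left(-55\right) \left(-4\right) + \frac{1}{8} = 220 + \frac{1}{8} = \frac{1761}{8} \approx 220.13$)
$69 \left(S + p{\left(0 \right)}\right) = 69 \left(\frac{1761}{8} + 9\right) = 69 \cdot \frac{1833}{8} = \frac{126477}{8}$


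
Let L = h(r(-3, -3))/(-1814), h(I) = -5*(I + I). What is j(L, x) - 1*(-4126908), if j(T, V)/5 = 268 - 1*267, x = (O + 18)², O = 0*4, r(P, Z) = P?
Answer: 4126913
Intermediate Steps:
O = 0
x = 324 (x = (0 + 18)² = 18² = 324)
h(I) = -10*I
L = -15/907 (L = -10*(-3)/(-1814) = 30*(-1/1814) = -15/907 ≈ -0.016538)
j(T, V) = 5 (j(T, V) = 5*(268 - 1*267) = 5*(268 - 267) = 5*1 = 5)
j(L, x) - 1*(-4126908) = 5 - 1*(-4126908) = 5 + 4126908 = 4126913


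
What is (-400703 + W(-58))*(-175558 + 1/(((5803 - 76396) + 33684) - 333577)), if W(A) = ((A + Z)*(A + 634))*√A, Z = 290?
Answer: 26062436847775867/370486 - 4345831651924224*I*√58/185243 ≈ 7.0347e+10 - 1.7867e+11*I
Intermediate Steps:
W(A) = √A*(290 + A)*(634 + A) (W(A) = ((A + 290)*(A + 634))*√A = ((290 + A)*(634 + A))*√A = √A*(290 + A)*(634 + A))
(-400703 + W(-58))*(-175558 + 1/(((5803 - 76396) + 33684) - 333577)) = (-400703 + √(-58)*(183860 + (-58)² + 924*(-58)))*(-175558 + 1/(((5803 - 76396) + 33684) - 333577)) = (-400703 + (I*√58)*(183860 + 3364 - 53592))*(-175558 + 1/((-70593 + 33684) - 333577)) = (-400703 + (I*√58)*133632)*(-175558 + 1/(-36909 - 333577)) = (-400703 + 133632*I*√58)*(-175558 + 1/(-370486)) = (-400703 + 133632*I*√58)*(-175558 - 1/370486) = (-400703 + 133632*I*√58)*(-65041781189/370486) = 26062436847775867/370486 - 4345831651924224*I*√58/185243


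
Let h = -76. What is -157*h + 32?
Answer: 11964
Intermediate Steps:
-157*h + 32 = -157*(-76) + 32 = 11932 + 32 = 11964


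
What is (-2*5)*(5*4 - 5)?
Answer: -150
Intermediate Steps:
(-2*5)*(5*4 - 5) = -10*(20 - 5) = -10*15 = -150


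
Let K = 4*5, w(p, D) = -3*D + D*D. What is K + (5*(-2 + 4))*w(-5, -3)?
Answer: 200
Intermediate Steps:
w(p, D) = D**2 - 3*D (w(p, D) = -3*D + D**2 = D**2 - 3*D)
K = 20
K + (5*(-2 + 4))*w(-5, -3) = 20 + (5*(-2 + 4))*(-3*(-3 - 3)) = 20 + (5*2)*(-3*(-6)) = 20 + 10*18 = 20 + 180 = 200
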